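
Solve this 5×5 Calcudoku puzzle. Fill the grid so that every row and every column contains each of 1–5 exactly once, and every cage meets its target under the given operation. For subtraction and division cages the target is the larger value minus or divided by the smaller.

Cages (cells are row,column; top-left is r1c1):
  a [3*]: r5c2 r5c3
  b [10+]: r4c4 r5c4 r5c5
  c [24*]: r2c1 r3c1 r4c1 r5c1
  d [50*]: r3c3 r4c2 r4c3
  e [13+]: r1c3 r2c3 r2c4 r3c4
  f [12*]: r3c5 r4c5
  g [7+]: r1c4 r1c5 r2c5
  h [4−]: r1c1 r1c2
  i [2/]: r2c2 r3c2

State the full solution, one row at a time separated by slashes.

Cage d has product 50; hence r3c3 = 5.
Cage d has product 50, leaving r4c2 = 5.
Cage d has product 50, so r4c3 = 2.
Cage h needs two cells with difference 4, so r1c1 = 5.
5 is placed in column 2, so r1c2 = 1.
1 is placed in column 2, which forces r5c2 = 3.
Row 5 already has 3, leaving r5c3 = 1.
In row 2, 5 can only go at r2c4, so r2c4 = 5.
Cage e has sum 13, so r3c4 = 1.
Cage b has sum 10, so r5c4 = 2.
2 is placed in column 4, so r1c4 = 4.
Cage g needs sum 7, so r1c5 = 2.
The 3 cells of cage g must have sum 7; hence r2c5 = 1.
Column 4 now contains 4, which forces r4c4 = 3.
Row 4 already has 3, which forces r4c5 = 4.
2 is placed in row 5, leaving r5c1 = 4.
Column 5 now contains 4, which forces r5c5 = 5.
Row 1 already has 4, so r1c3 = 3.
The 4 cells of cage e must have sum 13, leaving r2c3 = 4.
Column 5 now contains 4; hence r3c5 = 3.
Row 4 already has 3; hence r4c1 = 1.
Cage c needs product 24, so r2c1 = 3.
Row 2 already has 4; hence r2c2 = 2.
3 is placed in row 3, which forces r3c1 = 2.
The two cells of cage i must have quotient 2, which forces r3c2 = 4.

5 1 3 4 2 / 3 2 4 5 1 / 2 4 5 1 3 / 1 5 2 3 4 / 4 3 1 2 5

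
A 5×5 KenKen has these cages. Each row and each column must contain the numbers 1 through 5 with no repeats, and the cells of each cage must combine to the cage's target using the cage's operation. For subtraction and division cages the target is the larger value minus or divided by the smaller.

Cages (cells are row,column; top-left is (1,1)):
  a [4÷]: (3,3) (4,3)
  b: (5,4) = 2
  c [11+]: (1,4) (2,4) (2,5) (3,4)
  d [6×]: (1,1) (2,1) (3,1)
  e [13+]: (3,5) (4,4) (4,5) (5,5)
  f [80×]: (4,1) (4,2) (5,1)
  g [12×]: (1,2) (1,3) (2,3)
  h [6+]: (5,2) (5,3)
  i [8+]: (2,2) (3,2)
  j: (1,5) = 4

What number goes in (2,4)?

J is a freebie; hence (1,5) = 4.
Cage f has product 80, leaving (4,1) = 5.
Cage f needs product 80, so (4,2) = 4.
Row 4 now contains 4, which forces (4,3) = 1.
The 3 cells of cage f must have product 80, which forces (5,1) = 4.
Cage b is a single given cell, which forces (5,4) = 2.
1 is placed in column 3, leaving (1,3) = 3.
1 is placed in column 3; hence (3,3) = 4.
Column 4 already has 2, so (4,4) = 3.
Cage e needs sum 13; hence (4,5) = 2.
The two cells of cage h must have sum 6; hence (5,2) = 1.
2 is placed in row 5; hence (5,3) = 5.
Row 5 already has 5; hence (5,5) = 3.
1 is placed in column 2; hence (1,2) = 2.
4 is placed in column 3, leaving (2,3) = 2.
Cage c has sum 11, so (2,4) = 4.
Column 5 already has 3, which forces (2,5) = 1.
Column 5 already has 3, which forces (3,5) = 5.
Row 1 now contains 2, so (1,1) = 1.
The 4 cells of cage c must have sum 11; hence (1,4) = 5.
1 is placed in row 2; hence (2,1) = 3.
The two cells of cage i must have sum 8, so (2,2) = 5.
The 3 cells of cage d must have product 6, which forces (3,1) = 2.
Row 3 already has 5, which forces (3,2) = 3.
Row 3 already has 5; hence (3,4) = 1.
Filled in: 1 2 3 5 4 / 3 5 2 4 1 / 2 3 4 1 5 / 5 4 1 3 2 / 4 1 5 2 3.

4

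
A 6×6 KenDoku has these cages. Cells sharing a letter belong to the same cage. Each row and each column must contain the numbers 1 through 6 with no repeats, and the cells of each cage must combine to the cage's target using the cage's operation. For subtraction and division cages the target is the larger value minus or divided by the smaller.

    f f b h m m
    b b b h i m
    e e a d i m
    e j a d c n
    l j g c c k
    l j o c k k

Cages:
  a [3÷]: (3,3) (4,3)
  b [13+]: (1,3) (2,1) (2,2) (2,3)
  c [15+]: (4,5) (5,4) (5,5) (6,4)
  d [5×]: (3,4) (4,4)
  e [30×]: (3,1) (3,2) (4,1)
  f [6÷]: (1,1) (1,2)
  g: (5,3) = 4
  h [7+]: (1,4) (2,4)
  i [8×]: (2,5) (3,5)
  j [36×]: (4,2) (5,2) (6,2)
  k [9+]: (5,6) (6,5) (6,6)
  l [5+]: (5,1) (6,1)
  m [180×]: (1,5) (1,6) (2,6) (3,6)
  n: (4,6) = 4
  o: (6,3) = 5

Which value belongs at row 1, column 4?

4

Cage n is a single given cell; hence (4,6) = 4.
G is a freebie, which forces (5,3) = 4.
Cage o is given; hence (6,3) = 5.
The only place for 4 in row 1 is (1,4).
Cage h needs two cells with sum 7, leaving (2,4) = 3.
In row 3, 4 can only go at (3,5), so (3,5) = 4.
Column 5 now contains 4, so (2,5) = 2.
In row 6, 4 can only go at (6,1), so (6,1) = 4.
Cage l needs two cells with sum 5, so (5,1) = 1.
Column 1 now contains 1; hence (1,1) = 6.
Cage f's pair has quotient 6; hence (1,2) = 1.
6 is placed in column 1, so (2,1) = 5.
Column 2 now contains 1; hence (2,2) = 4.
The 4 cells of cage b must have sum 13, leaving (1,3) = 3.
3 is placed in row 1; hence (1,5) = 5.
Row 1 now contains 5, leaving (1,6) = 2.
The 4 cells of cage b must have sum 13, which forces (2,3) = 1.
Cage m needs product 180, leaving (2,6) = 6.
Cage e has product 30, which forces (3,2) = 5.
Row 3 now contains 5, leaving (3,4) = 1.
Row 3 now contains 5; hence (3,6) = 3.
1 is placed in column 4, which forces (4,4) = 5.
Column 6 now contains 6, which forces (5,6) = 5.
3 is placed in column 6, leaving (6,6) = 1.
3 is placed in row 3, so (3,1) = 2.
Row 3 already has 2, so (3,3) = 6.
Cage e needs product 30, leaving (4,1) = 3.
6 is placed in column 3, which forces (4,3) = 2.
The 4 cells of cage c must have sum 15; hence (4,5) = 1.
Cage c has sum 15, which forces (5,4) = 2.
Cage c needs sum 15, leaving (5,5) = 6.
The 4 cells of cage c must have sum 15, which forces (6,4) = 6.
Cage k needs sum 9, which forces (6,5) = 3.
Row 4 now contains 2, so (4,2) = 6.
Row 5 already has 6, which forces (5,2) = 3.
3 is placed in row 6, leaving (6,2) = 2.
Filled in: 6 1 3 4 5 2 / 5 4 1 3 2 6 / 2 5 6 1 4 3 / 3 6 2 5 1 4 / 1 3 4 2 6 5 / 4 2 5 6 3 1.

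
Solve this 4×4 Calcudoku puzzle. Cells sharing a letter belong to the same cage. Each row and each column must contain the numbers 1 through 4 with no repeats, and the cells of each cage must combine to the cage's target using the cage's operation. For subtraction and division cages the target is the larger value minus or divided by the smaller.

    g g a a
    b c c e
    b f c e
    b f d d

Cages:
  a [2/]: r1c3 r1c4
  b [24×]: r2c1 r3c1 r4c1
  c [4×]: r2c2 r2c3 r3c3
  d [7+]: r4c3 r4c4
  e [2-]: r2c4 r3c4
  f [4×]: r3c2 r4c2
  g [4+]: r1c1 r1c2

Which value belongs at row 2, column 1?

4

Row 4 needs a 1, and only r4c2 is open for it.
Cage g needs two cells with sum 4, so r1c1 = 1.
Column 2 now contains 1, which forces r1c2 = 3.
Column 2 now contains 1, which forces r2c2 = 2.
Cage c needs product 4, so r2c3 = 1.
Column 2 now contains 1, leaving r3c2 = 4.
Cage c has product 4, which forces r3c3 = 2.
2 is placed in column 3; hence r1c3 = 4.
Cage a needs two cells with quotient 2, which forces r1c4 = 2.
The 3 cells of cage b must have product 24, which forces r2c1 = 4.
The two cells of cage e must have difference 2, leaving r2c4 = 3.
Row 3 already has 2, which forces r3c1 = 3.
The two cells of cage e must have difference 2; hence r3c4 = 1.
Cage b needs product 24, leaving r4c1 = 2.
4 is placed in column 3; hence r4c3 = 3.
3 is placed in column 4, leaving r4c4 = 4.
Filled in: 1 3 4 2 / 4 2 1 3 / 3 4 2 1 / 2 1 3 4.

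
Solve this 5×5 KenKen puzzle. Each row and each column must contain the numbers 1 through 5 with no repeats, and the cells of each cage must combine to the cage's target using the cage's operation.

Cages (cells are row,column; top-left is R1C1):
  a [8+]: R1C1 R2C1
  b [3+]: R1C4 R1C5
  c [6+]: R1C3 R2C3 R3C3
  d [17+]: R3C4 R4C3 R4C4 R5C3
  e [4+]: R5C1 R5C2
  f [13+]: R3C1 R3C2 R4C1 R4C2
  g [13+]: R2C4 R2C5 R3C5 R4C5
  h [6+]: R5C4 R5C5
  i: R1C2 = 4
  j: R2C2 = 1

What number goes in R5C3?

Cage i is a single given cell, leaving R1C2 = 4.
Cage j is given, which forces R2C2 = 1.
Column 2 now contains 1; hence R5C2 = 3.
Row 5 now contains 3, which forces R5C1 = 1.
The only place for 5 in row 1 is R1C1.
5 is placed in column 1, leaving R2C1 = 3.
Row 2 already has 3, which forces R2C3 = 2.
The only place for 3 in row 1 is R1C3.
Column 3 already has 3, leaving R3C3 = 1.
Row 3 now contains 1, so R3C5 = 3.
Column 5 now contains 3, so R4C5 = 1.
Cage b needs two cells with sum 3, so R1C4 = 1.
1 is placed in column 5; hence R1C5 = 2.
Row 3 already has 3, which forces R3C4 = 5.
Cage d needs sum 17, leaving R4C4 = 3.
Column 5 already has 2, so R5C5 = 4.
Column 4 now contains 5, which forces R2C4 = 4.
Column 5 already has 4, leaving R2C5 = 5.
The 4 cells of cage f must have sum 13, leaving R3C1 = 4.
Row 3 now contains 5; hence R3C2 = 2.
The 4 cells of cage f must have sum 13; hence R4C1 = 2.
Cage f has sum 13, so R4C2 = 5.
Cage d has sum 17, leaving R4C3 = 4.
Row 5 now contains 4, so R5C3 = 5.
Row 5 now contains 4, so R5C4 = 2.
The full grid is 5 4 3 1 2 / 3 1 2 4 5 / 4 2 1 5 3 / 2 5 4 3 1 / 1 3 5 2 4.

5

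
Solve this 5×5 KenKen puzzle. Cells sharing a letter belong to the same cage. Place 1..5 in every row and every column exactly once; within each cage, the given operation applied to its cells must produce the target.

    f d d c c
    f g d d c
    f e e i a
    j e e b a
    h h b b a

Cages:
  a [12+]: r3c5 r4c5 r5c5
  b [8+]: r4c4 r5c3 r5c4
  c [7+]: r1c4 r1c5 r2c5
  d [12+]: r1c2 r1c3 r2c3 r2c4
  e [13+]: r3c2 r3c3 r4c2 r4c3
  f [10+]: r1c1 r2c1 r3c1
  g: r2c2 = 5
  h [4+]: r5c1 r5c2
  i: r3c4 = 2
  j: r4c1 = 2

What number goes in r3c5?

Cage g is given; hence r2c2 = 5.
Cage i is given, which forces r3c4 = 2.
Cage j is given, which forces r4c1 = 2.
In row 5, 2 can only go at r5c3, so r5c3 = 2.
The only place for 2 in row 2 is r2c5.
Row 1 needs a 2, and only r1c2 is open for it.
In row 1, 3 can only go at r1c3, so r1c3 = 3.
Cage d has sum 12, leaving r2c3 = 4.
The 4 cells of cage d must have sum 12, so r2c4 = 3.
4 is placed in row 2; hence r2c1 = 1.
1 is placed in column 1, which forces r5c1 = 3.
3 is placed in row 5; hence r5c2 = 1.
Row 5 now contains 1, which forces r5c4 = 5.
Row 5 already has 5; hence r5c5 = 4.
The 3 cells of cage c must have sum 7; hence r1c4 = 4.
4 is placed in column 5, leaving r1c5 = 1.
Column 4 now contains 5; hence r4c4 = 1.
Row 1 now contains 4, leaving r1c1 = 5.
The 3 cells of cage f must have sum 10, which forces r3c1 = 4.
Row 3 now contains 4, so r3c2 = 3.
Cage e needs sum 13, which forces r3c3 = 1.
3 is placed in row 3; hence r3c5 = 5.
3 is placed in column 2; hence r4c2 = 4.
Row 4 now contains 1, which forces r4c3 = 5.
5 is placed in column 5, which forces r4c5 = 3.
The full grid is 5 2 3 4 1 / 1 5 4 3 2 / 4 3 1 2 5 / 2 4 5 1 3 / 3 1 2 5 4.

5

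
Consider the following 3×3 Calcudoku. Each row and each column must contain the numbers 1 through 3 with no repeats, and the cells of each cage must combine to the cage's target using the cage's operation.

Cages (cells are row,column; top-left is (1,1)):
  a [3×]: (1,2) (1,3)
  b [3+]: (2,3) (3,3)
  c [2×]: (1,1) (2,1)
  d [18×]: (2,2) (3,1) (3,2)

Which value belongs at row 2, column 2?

3

Cage d needs product 18; hence (2,2) = 3.
Cage d needs product 18, which forces (3,1) = 3.
The 3 cells of cage d must have product 18, leaving (3,2) = 2.
Row 3 already has 2, so (3,3) = 1.
Column 2 already has 3, leaving (1,2) = 1.
Column 3 already has 1; hence (1,3) = 3.
Column 3 already has 1; hence (2,3) = 2.
Row 1 already has 1, which forces (1,1) = 2.
Row 2 already has 2, which forces (2,1) = 1.
Completed grid: 2 1 3 / 1 3 2 / 3 2 1.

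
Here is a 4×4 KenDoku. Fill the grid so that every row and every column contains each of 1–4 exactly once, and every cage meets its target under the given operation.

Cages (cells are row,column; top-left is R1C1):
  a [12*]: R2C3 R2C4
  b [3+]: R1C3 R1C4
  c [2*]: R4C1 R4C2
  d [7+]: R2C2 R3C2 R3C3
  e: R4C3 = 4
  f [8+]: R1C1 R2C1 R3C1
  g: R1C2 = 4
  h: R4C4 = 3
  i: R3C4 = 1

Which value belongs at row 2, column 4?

Cage g is given; hence R1C2 = 4.
Cage i is a single given cell, leaving R3C4 = 1.
Cage e is given, leaving R4C3 = 4.
Cage h is given; hence R4C4 = 3.
The two cells of cage b must have sum 3, so R1C3 = 1.
Column 4 now contains 1, leaving R1C4 = 2.
Cage d has sum 7, leaving R2C2 = 2.
Column 3 already has 4, which forces R2C3 = 3.
Column 4 now contains 3, leaving R2C4 = 4.
Cage d needs sum 7, leaving R3C2 = 3.
Cage d has sum 7; hence R3C3 = 2.
2 is placed in column 2; hence R4C2 = 1.
1 is placed in row 1, so R1C1 = 3.
Row 2 now contains 4; hence R2C1 = 1.
3 is placed in row 3, leaving R3C1 = 4.
Row 4 already has 1, which forces R4C1 = 2.
The full grid is 3 4 1 2 / 1 2 3 4 / 4 3 2 1 / 2 1 4 3.

4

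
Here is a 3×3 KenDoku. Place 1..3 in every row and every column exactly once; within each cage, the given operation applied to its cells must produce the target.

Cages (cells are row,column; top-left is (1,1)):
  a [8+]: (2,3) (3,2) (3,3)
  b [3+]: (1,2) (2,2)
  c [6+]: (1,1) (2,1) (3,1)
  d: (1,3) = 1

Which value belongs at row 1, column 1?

3

Cage d is given; hence (1,3) = 1.
Cage a has sum 8, so (2,3) = 3.
Cage a has sum 8; hence (3,2) = 3.
The 3 cells of cage a must have sum 8, leaving (3,3) = 2.
Cage c has sum 6; hence (1,1) = 3.
1 is placed in row 1; hence (1,2) = 2.
The 3 cells of cage c must have sum 6, leaving (2,1) = 2.
Cage b needs two cells with sum 3, leaving (2,2) = 1.
Row 3 already has 2, which forces (3,1) = 1.
Filled in: 3 2 1 / 2 1 3 / 1 3 2.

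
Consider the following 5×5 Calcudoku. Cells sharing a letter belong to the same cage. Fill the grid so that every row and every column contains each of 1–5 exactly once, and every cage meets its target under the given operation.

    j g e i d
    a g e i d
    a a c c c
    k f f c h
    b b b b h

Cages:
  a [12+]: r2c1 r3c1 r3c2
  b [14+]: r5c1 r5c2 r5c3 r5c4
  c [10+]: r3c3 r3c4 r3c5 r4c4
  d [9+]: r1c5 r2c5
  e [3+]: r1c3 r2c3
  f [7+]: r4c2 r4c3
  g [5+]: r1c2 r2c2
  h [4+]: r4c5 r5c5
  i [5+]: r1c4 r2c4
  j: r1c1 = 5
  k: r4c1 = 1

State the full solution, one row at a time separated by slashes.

Cage j is given, leaving r1c1 = 5.
Row 1 already has 5, so r1c5 = 4.
Column 5 already has 4, so r2c5 = 5.
Cage k is given, leaving r4c1 = 1.
Row 4 now contains 1, so r4c5 = 3.
3 is placed in column 5, leaving r5c5 = 1.
The 3 cells of cage a must have sum 12, leaving r3c2 = 5.
1 is placed in column 5; hence r3c5 = 2.
Column 2 already has 5, so r4c2 = 2.
Row 4 now contains 2, so r4c3 = 5.
Row 4 now contains 2; hence r4c4 = 4.
The two cells of cage g must have sum 5; hence r1c2 = 1.
1 is placed in row 1; hence r1c3 = 2.
Row 1 already has 2; hence r1c4 = 3.
Cage g's pair has sum 5, which forces r2c2 = 4.
Column 3 now contains 2, leaving r2c3 = 1.
Column 4 already has 3, which forces r2c4 = 2.
Column 3 now contains 1, leaving r3c3 = 3.
Column 4 already has 3; hence r3c4 = 1.
4 is placed in column 2; hence r5c2 = 3.
Column 3 already has 3, which forces r5c3 = 4.
The 4 cells of cage b must have sum 14; hence r5c4 = 5.
Row 2 now contains 4, which forces r2c1 = 3.
3 is placed in row 3, which forces r3c1 = 4.
Row 5 now contains 4, leaving r5c1 = 2.

5 1 2 3 4 / 3 4 1 2 5 / 4 5 3 1 2 / 1 2 5 4 3 / 2 3 4 5 1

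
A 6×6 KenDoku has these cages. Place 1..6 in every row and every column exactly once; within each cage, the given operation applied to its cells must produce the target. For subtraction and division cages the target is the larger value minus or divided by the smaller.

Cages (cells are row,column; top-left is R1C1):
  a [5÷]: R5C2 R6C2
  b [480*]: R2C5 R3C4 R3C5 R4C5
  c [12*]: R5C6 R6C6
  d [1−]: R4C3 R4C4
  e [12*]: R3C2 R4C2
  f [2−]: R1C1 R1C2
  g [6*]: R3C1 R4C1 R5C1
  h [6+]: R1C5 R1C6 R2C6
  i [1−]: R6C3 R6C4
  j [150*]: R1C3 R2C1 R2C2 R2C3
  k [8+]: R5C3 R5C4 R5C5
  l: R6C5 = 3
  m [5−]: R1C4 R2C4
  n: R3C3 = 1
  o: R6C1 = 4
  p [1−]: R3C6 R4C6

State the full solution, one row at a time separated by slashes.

6 4 5 1 2 3 / 5 3 2 6 4 1 / 3 2 1 4 6 5 / 1 6 3 2 5 4 / 2 5 4 3 1 6 / 4 1 6 5 3 2

Cage j has product 150, so R1C3 = 5.
Cage n is given, which forces R3C3 = 1.
Cage b has product 480, which forces R3C4 = 4.
O is a freebie; hence R6C1 = 4.
L is a freebie, so R6C5 = 3.
The only place for 4 in row 2 is R2C5.
The only place for 4 in row 5 is R5C3.
Cage k has sum 8, leaving R5C4 = 3.
Cage k has sum 8, leaving R5C5 = 1.
Column 5 already has 1, leaving R1C5 = 2.
The 3 cells of cage g must have product 6, which forces R3C1 = 3.
Cage g has product 6; hence R4C1 = 1.
1 is placed in row 5; hence R5C1 = 2.
1 is placed in row 5, leaving R5C2 = 5.
Row 5 now contains 2, so R5C6 = 6.
Cage a's pair has quotient 5, leaving R6C2 = 1.
Row 6 now contains 1, so R6C4 = 5.
Column 6 already has 6, which forces R6C6 = 2.
Column 1 now contains 1, so R1C1 = 6.
The two cells of cage f must have difference 2; hence R1C2 = 4.
6 is placed in row 1, which forces R1C4 = 1.
1 is placed in row 1; hence R1C6 = 3.
Column 1 already has 2, which forces R2C1 = 5.
1 is placed in column 4; hence R2C4 = 6.
Column 6 already has 3; hence R2C6 = 1.
Column 6 now contains 2; hence R3C6 = 5.
The two cells of cage d must have difference 1, which forces R4C3 = 3.
Column 4 already has 5; hence R4C4 = 2.
The two cells of cage p must have difference 1, so R4C6 = 4.
Row 6 already has 2; hence R6C3 = 6.
Cage j has product 150, which forces R2C2 = 3.
Column 3 already has 3; hence R2C3 = 2.
The two cells of cage e must have product 12; hence R3C2 = 2.
5 is placed in row 3, which forces R3C5 = 6.
Row 4 now contains 2, leaving R4C2 = 6.
Cage b has product 480; hence R4C5 = 5.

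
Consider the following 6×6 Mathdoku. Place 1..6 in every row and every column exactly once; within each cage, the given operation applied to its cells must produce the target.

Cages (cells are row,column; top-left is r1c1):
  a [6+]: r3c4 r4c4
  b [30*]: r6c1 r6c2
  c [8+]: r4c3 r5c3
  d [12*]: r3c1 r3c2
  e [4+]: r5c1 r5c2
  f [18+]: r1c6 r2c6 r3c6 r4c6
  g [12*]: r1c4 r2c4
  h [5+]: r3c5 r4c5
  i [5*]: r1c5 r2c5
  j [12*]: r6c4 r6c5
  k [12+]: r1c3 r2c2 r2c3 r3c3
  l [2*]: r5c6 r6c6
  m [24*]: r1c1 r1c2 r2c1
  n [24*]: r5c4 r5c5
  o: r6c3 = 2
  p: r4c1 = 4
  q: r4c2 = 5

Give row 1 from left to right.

Cage p is a single given cell, which forces r4c1 = 4.
Q is a freebie, so r4c2 = 5.
5 is placed in column 2, which forces r6c2 = 6.
Cage o is given, so r6c3 = 2.
2 is placed in row 6, which forces r6c6 = 1.
The two cells of cage c must have sum 8; hence r4c3 = 3.
Row 4 now contains 3; hence r4c6 = 6.
The two cells of cage c must have sum 8, which forces r5c3 = 5.
1 is placed in column 6; hence r5c6 = 2.
6 is placed in row 6, leaving r6c1 = 5.
Cage k has sum 12, which forces r2c2 = 1.
Row 2 now contains 1; hence r2c5 = 5.
Column 2 already has 1, which forces r5c2 = 3.
5 is placed in column 5, which forces r1c5 = 1.
Column 5 already has 1, which forces r4c5 = 2.
3 is placed in row 5; hence r5c1 = 1.
The 4 cells of cage k must have sum 12, leaving r3c3 = 1.
Cage a needs two cells with sum 6; hence r3c4 = 5.
Cage h needs two cells with sum 5, leaving r3c5 = 3.
Row 3 now contains 3, so r3c6 = 4.
Row 4 now contains 2, which forces r4c4 = 1.
Column 5 already has 3, so r6c5 = 4.
Cage f has sum 18, so r1c6 = 5.
Column 6 now contains 4, leaving r2c6 = 3.
Row 3 now contains 3, so r3c1 = 6.
4 is placed in row 3, which forces r3c2 = 2.
The two cells of cage n must have product 24; hence r5c4 = 4.
Column 5 already has 4, which forces r5c5 = 6.
Row 6 now contains 4; hence r6c4 = 3.
Cage m needs product 24, so r1c1 = 3.
2 is placed in column 2; hence r1c2 = 4.
Row 1 now contains 4; hence r1c3 = 6.
6 is placed in row 1, so r1c4 = 2.
Row 2 now contains 3, which forces r2c1 = 2.
Column 3 already has 6; hence r2c3 = 4.
2 is placed in column 4, so r2c4 = 6.
Completed grid: 3 4 6 2 1 5 / 2 1 4 6 5 3 / 6 2 1 5 3 4 / 4 5 3 1 2 6 / 1 3 5 4 6 2 / 5 6 2 3 4 1.

3 4 6 2 1 5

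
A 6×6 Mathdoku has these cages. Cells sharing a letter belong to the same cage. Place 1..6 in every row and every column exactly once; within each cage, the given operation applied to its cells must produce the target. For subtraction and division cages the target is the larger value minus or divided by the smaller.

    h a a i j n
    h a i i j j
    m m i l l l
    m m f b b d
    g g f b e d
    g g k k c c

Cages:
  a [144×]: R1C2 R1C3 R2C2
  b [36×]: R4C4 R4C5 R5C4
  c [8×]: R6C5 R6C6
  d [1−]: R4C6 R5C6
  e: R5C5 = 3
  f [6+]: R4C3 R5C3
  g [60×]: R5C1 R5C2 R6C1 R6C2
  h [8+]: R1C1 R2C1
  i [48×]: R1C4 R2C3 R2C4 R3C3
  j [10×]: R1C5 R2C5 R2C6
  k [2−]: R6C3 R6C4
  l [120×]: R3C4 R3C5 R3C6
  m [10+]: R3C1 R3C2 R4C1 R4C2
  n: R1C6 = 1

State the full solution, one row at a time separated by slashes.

The 3 cells of cage a must have product 144, leaving R1C2 = 4.
The 3 cells of cage a must have product 144, leaving R1C3 = 6.
Cage n is a single given cell, leaving R1C6 = 1.
The 3 cells of cage a must have product 144; hence R2C2 = 6.
E is a freebie, which forces R5C5 = 3.
The 3 cells of cage j must have product 10, so R2C5 = 1.
In column 6, 3 can only go at R4C6, so R4C6 = 3.
Row 4 already has 3; hence R4C4 = 1.
Cage b has product 36, which forces R4C5 = 6.
The 3 cells of cage b must have product 36, so R5C4 = 6.
The 3 cells of cage l must have product 120; hence R3C6 = 6.
In row 6, 6 can only go at R6C1, so R6C1 = 6.
Column 1 needs a 4, and only R4C1 is open for it.
Cage m needs sum 10; hence R4C2 = 2.
Row 4 now contains 2, which forces R4C3 = 5.
Cage g needs product 60, leaving R5C1 = 2.
Cage f's pair has sum 6, leaving R5C3 = 1.
Row 5 already has 2, which forces R5C6 = 4.
4 is placed in column 6, leaving R6C6 = 2.
Cage j needs product 10, leaving R1C5 = 2.
2 is placed in column 6, which forces R2C6 = 5.
1 is placed in row 5, which forces R5C2 = 5.
Cage g needs product 60, so R6C2 = 1.
Cage k needs two cells with difference 2, which forces R6C3 = 3.
Cage k needs two cells with difference 2, leaving R6C4 = 5.
2 is placed in row 6, leaving R6C5 = 4.
Cage h's pair has sum 8, which forces R1C1 = 5.
Row 1 already has 2, which forces R1C4 = 3.
Row 2 already has 5; hence R2C1 = 3.
Cage i has product 48, leaving R2C3 = 4.
The 4 cells of cage i must have product 48, which forces R2C4 = 2.
Cage m needs sum 10, leaving R3C1 = 1.
1 is placed in column 2, so R3C2 = 3.
The 4 cells of cage i must have product 48, which forces R3C3 = 2.
Column 4 now contains 5, leaving R3C4 = 4.
4 is placed in column 5, leaving R3C5 = 5.

5 4 6 3 2 1 / 3 6 4 2 1 5 / 1 3 2 4 5 6 / 4 2 5 1 6 3 / 2 5 1 6 3 4 / 6 1 3 5 4 2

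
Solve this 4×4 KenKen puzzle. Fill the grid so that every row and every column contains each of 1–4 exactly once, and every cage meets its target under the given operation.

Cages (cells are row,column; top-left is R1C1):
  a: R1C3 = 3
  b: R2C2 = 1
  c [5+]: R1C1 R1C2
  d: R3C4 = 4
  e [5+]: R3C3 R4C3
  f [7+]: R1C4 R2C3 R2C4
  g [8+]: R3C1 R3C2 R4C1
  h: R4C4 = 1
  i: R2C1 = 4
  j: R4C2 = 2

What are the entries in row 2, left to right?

A is a freebie; hence R1C3 = 3.
Cage i is a single given cell; hence R2C1 = 4.
B is a freebie, leaving R2C2 = 1.
1 is placed in row 2; hence R2C3 = 2.
Row 2 now contains 2, so R2C4 = 3.
Cage d is a single given cell, so R3C4 = 4.
J is a freebie, which forces R4C2 = 2.
H is a freebie, so R4C4 = 1.
Cage c's pair has sum 5, so R1C1 = 1.
Column 2 now contains 2, which forces R1C2 = 4.
1 is placed in column 4, so R1C4 = 2.
Cage g has sum 8; hence R3C1 = 2.
Column 2 now contains 2; hence R3C2 = 3.
Row 3 already has 4, which forces R3C3 = 1.
Row 4 already has 1, leaving R4C1 = 3.
Row 4 already has 1, which forces R4C3 = 4.
Completed grid: 1 4 3 2 / 4 1 2 3 / 2 3 1 4 / 3 2 4 1.

4 1 2 3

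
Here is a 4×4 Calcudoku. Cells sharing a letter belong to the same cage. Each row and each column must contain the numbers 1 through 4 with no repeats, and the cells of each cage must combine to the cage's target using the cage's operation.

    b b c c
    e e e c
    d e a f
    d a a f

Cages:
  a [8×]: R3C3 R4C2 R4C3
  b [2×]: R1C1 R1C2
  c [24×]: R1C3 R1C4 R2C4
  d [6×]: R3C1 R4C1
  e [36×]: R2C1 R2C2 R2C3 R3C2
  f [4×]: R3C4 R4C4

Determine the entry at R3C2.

3

The 4 cells of cage e must have product 36, so R3C2 = 3.
3 is placed in row 3; hence R3C1 = 2.
The two cells of cage d must have product 6, which forces R4C1 = 3.
Column 1 now contains 2, which forces R1C1 = 1.
Cage b needs two cells with product 2, leaving R1C2 = 2.
Column 1 now contains 1, which forces R2C1 = 4.
4 is placed in row 2, leaving R2C2 = 1.
Cage e needs product 36; hence R2C3 = 3.
Row 2 already has 3; hence R2C4 = 2.
Column 2 already has 1, leaving R4C2 = 4.
4 is placed in row 4, leaving R4C4 = 1.
3 is placed in column 3, which forces R1C3 = 4.
Cage c needs product 24; hence R1C4 = 3.
Cage a needs product 8, which forces R3C3 = 1.
Column 4 already has 1, leaving R3C4 = 4.
1 is placed in row 4, so R4C3 = 2.
Filled in: 1 2 4 3 / 4 1 3 2 / 2 3 1 4 / 3 4 2 1.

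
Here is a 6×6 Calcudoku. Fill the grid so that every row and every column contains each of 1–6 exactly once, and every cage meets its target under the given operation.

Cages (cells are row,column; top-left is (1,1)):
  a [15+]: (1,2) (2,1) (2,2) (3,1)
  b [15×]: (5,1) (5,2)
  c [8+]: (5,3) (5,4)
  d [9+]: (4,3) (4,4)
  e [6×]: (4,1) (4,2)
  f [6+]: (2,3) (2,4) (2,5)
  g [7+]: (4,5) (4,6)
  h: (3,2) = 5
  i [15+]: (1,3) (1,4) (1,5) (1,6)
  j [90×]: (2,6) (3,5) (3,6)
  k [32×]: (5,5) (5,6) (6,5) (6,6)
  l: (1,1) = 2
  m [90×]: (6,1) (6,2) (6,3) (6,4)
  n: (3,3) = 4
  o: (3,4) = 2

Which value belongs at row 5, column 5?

1

L is a freebie; hence (1,1) = 2.
Cage h is a single given cell, which forces (3,2) = 5.
Cage n is given, which forces (3,3) = 4.
Cage o is given; hence (3,4) = 2.
5 is placed in column 2; hence (5,2) = 3.
Cage j has product 90, leaving (2,6) = 5.
Row 5 already has 3; hence (5,1) = 5.
Cage c's pair has sum 8, so (5,3) = 2.
Cage c needs two cells with sum 8, leaving (5,4) = 6.
Cage f has sum 6, so (2,5) = 2.
Column 5 already has 2, so (6,5) = 4.
Row 6 now contains 4, so (6,6) = 2.
The 4 cells of cage a must have sum 15; hence (1,2) = 4.
Cage a has sum 15; hence (2,1) = 4.
4 is placed in column 5; hence (5,5) = 1.
The 4 cells of cage k must have product 32, which forces (5,6) = 4.
Cage g's pair has sum 7, so (4,5) = 6.
Cage g's pair has sum 7, so (4,6) = 1.
Column 5 now contains 6; hence (3,5) = 3.
The 3 cells of cage j must have product 90; hence (3,6) = 6.
Row 4 now contains 1, so (4,1) = 3.
Row 4 now contains 1, so (4,2) = 2.
Row 4 already has 6, leaving (4,3) = 5.
The two cells of cage d must have sum 9, leaving (4,4) = 4.
The 4 cells of cage i must have sum 15, leaving (1,3) = 6.
The 4 cells of cage i must have sum 15, so (1,4) = 1.
Column 5 already has 3; hence (1,5) = 5.
Column 6 already has 6, which forces (1,6) = 3.
The 4 cells of cage a must have sum 15; hence (2,2) = 6.
Column 4 now contains 1; hence (2,4) = 3.
6 is placed in row 3; hence (3,1) = 1.
1 is placed in column 1, leaving (6,1) = 6.
6 is placed in column 2, leaving (6,2) = 1.
Cage m has product 90, which forces (6,3) = 3.
Cage m needs product 90; hence (6,4) = 5.
Row 2 already has 3; hence (2,3) = 1.
The full grid is 2 4 6 1 5 3 / 4 6 1 3 2 5 / 1 5 4 2 3 6 / 3 2 5 4 6 1 / 5 3 2 6 1 4 / 6 1 3 5 4 2.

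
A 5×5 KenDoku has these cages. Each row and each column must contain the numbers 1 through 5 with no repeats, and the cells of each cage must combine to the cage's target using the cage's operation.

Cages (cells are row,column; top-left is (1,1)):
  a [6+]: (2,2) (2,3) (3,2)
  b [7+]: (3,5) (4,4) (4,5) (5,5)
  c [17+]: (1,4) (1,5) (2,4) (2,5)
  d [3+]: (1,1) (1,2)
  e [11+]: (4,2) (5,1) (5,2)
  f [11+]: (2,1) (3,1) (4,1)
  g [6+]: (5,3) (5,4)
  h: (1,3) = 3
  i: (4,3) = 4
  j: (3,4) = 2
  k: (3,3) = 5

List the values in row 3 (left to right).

4 1 5 2 3

H is a freebie, leaving (1,3) = 3.
Cage k is a single given cell, leaving (3,3) = 5.
J is a freebie; hence (3,4) = 2.
Cage i is a single given cell; hence (4,3) = 4.
The 4 cells of cage b must have sum 7; hence (4,4) = 1.
2 is placed in row 3, so (3,1) = 4.
The only place for 4 in row 2 is (2,2).
Cage a needs sum 6, so (2,3) = 1.
Cage a needs sum 6, so (3,2) = 1.
1 is placed in row 3, leaving (3,5) = 3.
Column 5 already has 3, so (4,5) = 2.
Column 2 already has 1; hence (5,2) = 5.
Column 3 already has 1, leaving (5,3) = 2.
Row 5 now contains 5, leaving (5,4) = 4.
2 is placed in column 5, leaving (5,5) = 1.
Cage d needs two cells with sum 3; hence (1,1) = 1.
Column 2 already has 1; hence (1,2) = 2.
Column 4 already has 4, leaving (1,4) = 5.
Cage c needs sum 17, leaving (1,5) = 4.
Cage f has sum 11; hence (2,1) = 2.
The 4 cells of cage c must have sum 17, leaving (2,4) = 3.
Column 5 already has 3, so (2,5) = 5.
Row 4 already has 2; hence (4,1) = 5.
Column 2 already has 5, which forces (4,2) = 3.
Row 5 now contains 5, which forces (5,1) = 3.
The full grid is 1 2 3 5 4 / 2 4 1 3 5 / 4 1 5 2 3 / 5 3 4 1 2 / 3 5 2 4 1.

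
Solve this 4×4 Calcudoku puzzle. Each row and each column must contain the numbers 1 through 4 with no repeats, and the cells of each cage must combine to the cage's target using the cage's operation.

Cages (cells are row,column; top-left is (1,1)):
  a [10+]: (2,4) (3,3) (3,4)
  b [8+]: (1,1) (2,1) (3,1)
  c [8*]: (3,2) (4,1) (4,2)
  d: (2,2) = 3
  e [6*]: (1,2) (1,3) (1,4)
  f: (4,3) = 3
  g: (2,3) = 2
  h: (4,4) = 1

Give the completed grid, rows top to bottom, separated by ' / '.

4 2 1 3 / 1 3 2 4 / 3 1 4 2 / 2 4 3 1

D is a freebie, leaving (2,2) = 3.
Cage g is a single given cell, so (2,3) = 2.
Row 2 already has 3, leaving (2,4) = 4.
Column 4 now contains 4; hence (3,4) = 2.
Cage f is given; hence (4,3) = 3.
Cage h is a single given cell, which forces (4,4) = 1.
Cage e has product 6; hence (1,2) = 2.
Column 3 already has 3, which forces (1,3) = 1.
1 is placed in column 4, which forces (1,4) = 3.
4 is placed in row 2; hence (2,1) = 1.
Cage c has product 8, leaving (3,2) = 1.
Column 3 already has 3, leaving (3,3) = 4.
2 is placed in column 2, leaving (4,2) = 4.
3 is placed in row 1, so (1,1) = 4.
Row 3 already has 4; hence (3,1) = 3.
Row 4 already has 4, which forces (4,1) = 2.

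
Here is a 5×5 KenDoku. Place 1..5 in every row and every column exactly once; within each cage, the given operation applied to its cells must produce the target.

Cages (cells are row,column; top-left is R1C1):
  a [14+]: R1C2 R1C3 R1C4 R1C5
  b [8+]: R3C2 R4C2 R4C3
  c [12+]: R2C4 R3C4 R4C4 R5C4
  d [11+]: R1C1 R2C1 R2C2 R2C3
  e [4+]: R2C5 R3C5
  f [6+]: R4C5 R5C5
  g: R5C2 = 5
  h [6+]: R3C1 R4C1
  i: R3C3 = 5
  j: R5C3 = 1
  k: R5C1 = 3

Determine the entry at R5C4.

Cage i is a single given cell; hence R3C3 = 5.
K is a freebie; hence R5C1 = 3.
G is a freebie; hence R5C2 = 5.
Cage j is given; hence R5C3 = 1.
Row 1 needs a 1, and only R1C1 is open for it.
Cage d has sum 11, which forces R2C1 = 5.
Cage c needs sum 12, leaving R4C4 = 5.
Cage a needs sum 14, which forces R1C5 = 5.
In row 4, 1 can only go at R4C2, so R4C2 = 1.
In row 2, 4 can only go at R2C4, so R2C4 = 4.
Cage c has sum 12, so R3C4 = 1.
Row 3 now contains 1, so R3C5 = 3.
4 is placed in column 4, which forces R5C4 = 2.
Row 5 now contains 2, leaving R5C5 = 4.
2 is placed in column 4, which forces R1C4 = 3.
Column 5 already has 3, leaving R2C5 = 1.
Row 3 now contains 3, which forces R3C2 = 4.
The 3 cells of cage b must have sum 8, leaving R4C3 = 3.
Column 5 now contains 4; hence R4C5 = 2.
4 is placed in column 2, leaving R1C2 = 2.
Cage a has sum 14, which forces R1C3 = 4.
The 4 cells of cage d must have sum 11, leaving R2C2 = 3.
3 is placed in column 3, leaving R2C3 = 2.
Row 3 already has 4; hence R3C1 = 2.
Row 4 already has 2, leaving R4C1 = 4.
The full grid is 1 2 4 3 5 / 5 3 2 4 1 / 2 4 5 1 3 / 4 1 3 5 2 / 3 5 1 2 4.

2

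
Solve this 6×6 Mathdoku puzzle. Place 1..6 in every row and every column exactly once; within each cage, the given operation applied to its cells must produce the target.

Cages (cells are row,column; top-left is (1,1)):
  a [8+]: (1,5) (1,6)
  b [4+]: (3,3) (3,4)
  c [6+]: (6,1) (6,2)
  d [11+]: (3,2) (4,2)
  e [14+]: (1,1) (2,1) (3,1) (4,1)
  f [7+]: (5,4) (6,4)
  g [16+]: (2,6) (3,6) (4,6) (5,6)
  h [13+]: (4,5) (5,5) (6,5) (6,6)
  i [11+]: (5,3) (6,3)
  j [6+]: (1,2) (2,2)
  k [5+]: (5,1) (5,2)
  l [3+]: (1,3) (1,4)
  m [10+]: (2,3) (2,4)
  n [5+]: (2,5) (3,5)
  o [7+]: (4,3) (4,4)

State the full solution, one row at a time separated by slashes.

The only place for 3 in column 2 is (5,2).
Cage k needs two cells with sum 5; hence (5,1) = 2.
The only place for 5 in column 1 is (6,1).
Cage i needs two cells with sum 11; hence (5,3) = 5.
Cage c's pair has sum 6, which forces (6,2) = 1.
5 is placed in row 6, which forces (6,3) = 6.
Column 3 already has 6, which forces (2,3) = 4.
Cage m needs two cells with sum 10; hence (2,4) = 6.
The two cells of cage f must have sum 7, leaving (5,4) = 4.
Cage f needs two cells with sum 7; hence (6,4) = 3.
The two cells of cage j must have sum 6, which forces (1,2) = 4.
Row 2 now contains 4, leaving (2,2) = 2.
The two cells of cage b must have sum 4, which forces (3,3) = 3.
3 is placed in column 4, leaving (3,4) = 1.
The two cells of cage o must have sum 7; hence (4,3) = 2.
3 is placed in column 4, which forces (4,4) = 5.
2 is placed in column 3, so (1,3) = 1.
1 is placed in column 4; hence (1,4) = 2.
The two cells of cage d must have sum 11, which forces (3,2) = 5.
5 is placed in row 4; hence (4,2) = 6.
6 is placed in row 4, so (4,5) = 1.
1 is placed in column 5, leaving (5,5) = 6.
Row 5 now contains 6; hence (5,6) = 1.
The 4 cells of cage e must have sum 14; hence (2,1) = 1.
1 is placed in column 5, which forces (2,5) = 3.
1 is placed in column 6, which forces (2,6) = 5.
Cage n needs two cells with sum 5, which forces (3,5) = 2.
Cage g has sum 16, so (3,6) = 6.
The 4 cells of cage g must have sum 16; hence (4,6) = 4.
2 is placed in column 5, so (6,5) = 4.
4 is placed in column 6, leaving (6,6) = 2.
The 4 cells of cage e must have sum 14; hence (1,1) = 6.
Column 5 now contains 3; hence (1,5) = 5.
Column 6 already has 5, which forces (1,6) = 3.
6 is placed in row 3, so (3,1) = 4.
Row 4 now contains 4; hence (4,1) = 3.

6 4 1 2 5 3 / 1 2 4 6 3 5 / 4 5 3 1 2 6 / 3 6 2 5 1 4 / 2 3 5 4 6 1 / 5 1 6 3 4 2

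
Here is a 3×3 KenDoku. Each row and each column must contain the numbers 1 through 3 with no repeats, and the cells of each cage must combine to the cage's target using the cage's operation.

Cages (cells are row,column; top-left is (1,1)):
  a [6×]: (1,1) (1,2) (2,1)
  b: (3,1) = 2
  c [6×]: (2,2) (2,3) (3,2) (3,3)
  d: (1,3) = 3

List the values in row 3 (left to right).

2 3 1

Cage d is a single given cell, so (1,3) = 3.
B is a freebie, leaving (3,1) = 2.
2 is placed in row 3, which forces (3,3) = 1.
Column 1 now contains 2; hence (1,1) = 1.
The 3 cells of cage a must have product 6, which forces (1,2) = 2.
Cage a has product 6, so (2,1) = 3.
The 4 cells of cage c must have product 6, so (2,2) = 1.
Column 3 already has 1; hence (2,3) = 2.
Row 3 now contains 1; hence (3,2) = 3.
The full grid is 1 2 3 / 3 1 2 / 2 3 1.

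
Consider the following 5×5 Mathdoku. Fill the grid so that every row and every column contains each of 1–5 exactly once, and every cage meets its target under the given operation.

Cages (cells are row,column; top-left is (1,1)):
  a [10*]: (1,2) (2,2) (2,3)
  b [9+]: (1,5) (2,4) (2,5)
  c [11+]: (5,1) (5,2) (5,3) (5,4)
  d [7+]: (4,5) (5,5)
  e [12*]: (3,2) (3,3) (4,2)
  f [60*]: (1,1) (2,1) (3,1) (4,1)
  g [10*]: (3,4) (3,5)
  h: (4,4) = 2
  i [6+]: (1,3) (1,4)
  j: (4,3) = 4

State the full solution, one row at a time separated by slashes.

3 5 2 4 1 / 4 2 1 3 5 / 1 4 3 5 2 / 5 1 4 2 3 / 2 3 5 1 4

Cage j is given, so (4,3) = 4.
H is a freebie, so (4,4) = 2.
The 3 cells of cage e must have product 12; hence (3,2) = 4.
Column 4 already has 2, leaving (3,4) = 5.
Cage g needs two cells with product 10, which forces (3,5) = 2.
Column 5 now contains 2, which forces (5,5) = 4.
The two cells of cage d must have sum 7, leaving (4,5) = 3.
The 3 cells of cage b must have sum 9; hence (2,4) = 3.
Cage e has product 12; hence (3,3) = 3.
Row 4 already has 3, leaving (4,2) = 1.
Column 4 already has 3, which forces (5,4) = 1.
Cage f needs product 60; hence (1,1) = 3.
Cage i needs two cells with sum 6, leaving (1,3) = 2.
Column 4 already has 1; hence (1,4) = 4.
Cage f needs product 60, so (2,1) = 4.
The 3 cells of cage a must have product 10, so (2,3) = 1.
1 is placed in row 2; hence (2,5) = 5.
3 is placed in row 3, leaving (3,1) = 1.
Row 4 already has 1, which forces (4,1) = 5.
Column 1 now contains 5; hence (5,1) = 2.
2 is placed in column 3, so (5,3) = 5.
2 is placed in row 1, leaving (1,2) = 5.
Column 5 already has 5; hence (1,5) = 1.
5 is placed in row 2; hence (2,2) = 2.
5 is placed in row 5, so (5,2) = 3.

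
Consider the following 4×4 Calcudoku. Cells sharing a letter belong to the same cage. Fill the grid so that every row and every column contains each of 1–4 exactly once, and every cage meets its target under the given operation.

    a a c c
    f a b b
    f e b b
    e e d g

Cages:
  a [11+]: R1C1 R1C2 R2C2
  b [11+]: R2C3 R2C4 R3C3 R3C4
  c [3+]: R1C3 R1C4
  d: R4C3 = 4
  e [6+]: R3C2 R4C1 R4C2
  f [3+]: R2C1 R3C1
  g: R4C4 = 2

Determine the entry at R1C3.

The 3 cells of cage a must have sum 11, leaving R1C1 = 4.
The 3 cells of cage a must have sum 11, so R1C2 = 3.
The 3 cells of cage a must have sum 11, which forces R2C2 = 4.
Cage d is a single given cell; hence R4C3 = 4.
Cage g is given, so R4C4 = 2.
The two cells of cage c must have sum 3, which forces R1C3 = 2.
Column 4 already has 2; hence R1C4 = 1.
The 4 cells of cage b must have sum 11, so R2C3 = 1.
Cage b has sum 11, which forces R2C4 = 3.
Cage e needs sum 6, leaving R3C2 = 2.
Cage b has sum 11; hence R3C3 = 3.
Cage b has sum 11, leaving R3C4 = 4.
The 3 cells of cage e must have sum 6; hence R4C1 = 3.
Row 4 already has 2, leaving R4C2 = 1.
1 is placed in row 2, leaving R2C1 = 2.
2 is placed in row 3, leaving R3C1 = 1.
Completed grid: 4 3 2 1 / 2 4 1 3 / 1 2 3 4 / 3 1 4 2.

2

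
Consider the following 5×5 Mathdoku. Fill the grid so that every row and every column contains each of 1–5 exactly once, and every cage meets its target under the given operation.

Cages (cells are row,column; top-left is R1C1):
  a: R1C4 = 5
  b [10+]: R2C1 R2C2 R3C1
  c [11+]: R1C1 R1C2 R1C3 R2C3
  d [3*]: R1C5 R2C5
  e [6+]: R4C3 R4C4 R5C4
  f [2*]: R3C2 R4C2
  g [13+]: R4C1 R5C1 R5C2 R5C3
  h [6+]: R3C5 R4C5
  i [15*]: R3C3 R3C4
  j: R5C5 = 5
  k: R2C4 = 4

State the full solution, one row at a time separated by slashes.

2 3 4 5 1 / 1 5 2 4 3 / 4 1 5 3 2 / 5 2 3 1 4 / 3 4 1 2 5

Cage a is a single given cell, which forces R1C4 = 5.
Cage k is a single given cell; hence R2C4 = 4.
Column 4 now contains 5, which forces R3C4 = 3.
Cage j is a single given cell, which forces R5C5 = 5.
3 is placed in row 3; hence R3C3 = 5.
The 3 cells of cage e must have sum 6, which forces R4C3 = 3.
The 4 cells of cage c must have sum 11, leaving R1C3 = 4.
Column 3 already has 3, which forces R2C3 = 2.
Column 3 already has 2, leaving R5C3 = 1.
Row 5 already has 1; hence R5C4 = 2.
The 4 cells of cage g must have sum 13, which forces R4C1 = 5.
Column 4 now contains 2, so R4C4 = 1.
Cage b has sum 10, so R2C2 = 5.
Cage f needs two cells with product 2, leaving R3C2 = 1.
Row 4 already has 1, which forces R4C2 = 2.
2 is placed in row 4, so R4C5 = 4.
Cage c needs sum 11; hence R1C1 = 2.
Column 2 now contains 2; hence R1C2 = 3.
3 is placed in row 1, which forces R1C5 = 1.
Column 5 already has 1, which forces R2C5 = 3.
2 is placed in column 1, leaving R3C1 = 4.
Column 5 already has 4, leaving R3C5 = 2.
Column 1 now contains 4, leaving R5C1 = 3.
Column 2 already has 3, leaving R5C2 = 4.
Row 2 already has 3; hence R2C1 = 1.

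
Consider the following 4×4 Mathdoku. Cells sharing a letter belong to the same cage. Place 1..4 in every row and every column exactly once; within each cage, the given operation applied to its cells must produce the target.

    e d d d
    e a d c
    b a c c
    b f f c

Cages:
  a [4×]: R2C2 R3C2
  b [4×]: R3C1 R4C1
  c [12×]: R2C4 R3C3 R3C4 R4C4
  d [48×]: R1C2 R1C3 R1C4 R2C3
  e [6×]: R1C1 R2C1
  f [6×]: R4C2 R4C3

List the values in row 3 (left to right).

The only place for 2 in row 3 is R3C3.
Column 3 already has 2, so R2C3 = 4.
Cage f's pair has product 6, so R4C2 = 2.
Column 3 already has 2, which forces R4C3 = 3.
Row 4 now contains 3, so R4C4 = 1.
Column 3 already has 3, which forces R1C3 = 1.
Row 2 now contains 4, so R2C2 = 1.
Cage c has product 12, leaving R2C4 = 2.
The two cells of cage b must have product 4, leaving R3C1 = 1.
The two cells of cage a must have product 4, which forces R3C2 = 4.
1 is placed in column 4, leaving R3C4 = 3.
Row 4 already has 1, so R4C1 = 4.
The two cells of cage e must have product 6; hence R1C1 = 2.
4 is placed in column 2; hence R1C2 = 3.
Column 4 already has 3, so R1C4 = 4.
Row 2 now contains 2, which forces R2C1 = 3.
Completed grid: 2 3 1 4 / 3 1 4 2 / 1 4 2 3 / 4 2 3 1.

1 4 2 3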